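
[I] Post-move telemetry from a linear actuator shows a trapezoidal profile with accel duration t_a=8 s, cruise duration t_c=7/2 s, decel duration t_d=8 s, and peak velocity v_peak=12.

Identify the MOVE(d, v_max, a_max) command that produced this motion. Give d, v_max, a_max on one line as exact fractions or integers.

d=138 v_max=12 a_max=3/2

a_max = 12/8 = 3/2
d_a = ½·12·8 = 48; d_c = 12·7/2 = 42
d = 2·48 + 42 = 138
t_c = 7/2 > 0 ⇒ limit active, v_max = 12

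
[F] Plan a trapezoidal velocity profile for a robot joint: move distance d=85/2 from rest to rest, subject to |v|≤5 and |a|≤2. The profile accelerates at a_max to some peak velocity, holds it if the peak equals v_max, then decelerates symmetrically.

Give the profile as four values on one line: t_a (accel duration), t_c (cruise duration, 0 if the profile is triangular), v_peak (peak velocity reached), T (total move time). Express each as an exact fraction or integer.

t_a=5/2 t_c=6 v_peak=5 T=11

(v_max)²/a_max = 5²/2 = 25/2
85/2 ≥ 25/2 ⇒ cruise phase
t_a = 5/2; v_peak = 5
d_cruise = 85/2 − 25/2 = 30; t_c = 30/5 = 6
T = 2·5/2 + 6 = 11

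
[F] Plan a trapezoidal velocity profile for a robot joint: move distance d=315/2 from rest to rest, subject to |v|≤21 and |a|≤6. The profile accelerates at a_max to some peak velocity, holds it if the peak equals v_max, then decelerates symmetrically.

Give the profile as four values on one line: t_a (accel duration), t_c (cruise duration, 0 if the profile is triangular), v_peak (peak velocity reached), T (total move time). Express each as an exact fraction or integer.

(v_max)²/a_max = 21²/6 = 147/2
315/2 ≥ 147/2 → trapezoidal
t_a = 21/6 = 7/2; v_peak = 21
d_cruise = 315/2 − 147/2 = 84; t_c = 84/21 = 4
T = 2·7/2 + 4 = 11

t_a=7/2 t_c=4 v_peak=21 T=11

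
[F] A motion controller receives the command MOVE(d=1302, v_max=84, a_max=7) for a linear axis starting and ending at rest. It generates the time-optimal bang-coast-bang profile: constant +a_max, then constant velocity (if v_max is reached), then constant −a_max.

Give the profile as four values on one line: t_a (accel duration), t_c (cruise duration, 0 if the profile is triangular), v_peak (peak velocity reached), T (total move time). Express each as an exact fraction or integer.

t_a=12 t_c=7/2 v_peak=84 T=55/2

(v_max)²/a_max = 84²/7 = 1008
1302 ≥ 1008 so v_max reached
t_a = 84/7 = 12; v_peak = 84
d_cruise = 1302 − 1008 = 294; t_c = 294/84 = 7/2
T = 2·12 + 7/2 = 55/2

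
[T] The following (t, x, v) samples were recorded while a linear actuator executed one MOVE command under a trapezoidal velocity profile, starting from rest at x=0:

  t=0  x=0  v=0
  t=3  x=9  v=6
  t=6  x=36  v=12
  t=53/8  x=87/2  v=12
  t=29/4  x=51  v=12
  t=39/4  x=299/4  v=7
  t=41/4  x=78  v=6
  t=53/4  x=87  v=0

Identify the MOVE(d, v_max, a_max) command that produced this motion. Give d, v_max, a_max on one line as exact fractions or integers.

d=87 v_max=12 a_max=2

final state: t=53/4, x=87, v=0 → d = 87
a_max = (6−0)/(3−0) = 2
max v = 12 over t∈[6,29/4] → v_max = 12
check: 12·(6+5/4) = 87 ✓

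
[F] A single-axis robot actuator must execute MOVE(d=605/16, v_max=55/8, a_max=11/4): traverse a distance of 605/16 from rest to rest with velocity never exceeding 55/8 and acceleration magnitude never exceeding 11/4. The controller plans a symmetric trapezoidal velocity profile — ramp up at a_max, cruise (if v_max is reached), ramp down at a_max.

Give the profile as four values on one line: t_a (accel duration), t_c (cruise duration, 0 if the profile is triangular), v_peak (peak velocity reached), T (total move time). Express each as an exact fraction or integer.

t_a=5/2 t_c=3 v_peak=55/8 T=8

v_max²/a_max = (55/8)²/(11/4) = 275/16
605/16 ≥ 275/16 ⇒ cruise phase
t_a = (55/8)/(11/4) = 5/2; v_peak = 55/8
d_cruise = 605/16 − 275/16 = 165/8; t_c = (165/8)/(55/8) = 3
T = 2·5/2 + 3 = 8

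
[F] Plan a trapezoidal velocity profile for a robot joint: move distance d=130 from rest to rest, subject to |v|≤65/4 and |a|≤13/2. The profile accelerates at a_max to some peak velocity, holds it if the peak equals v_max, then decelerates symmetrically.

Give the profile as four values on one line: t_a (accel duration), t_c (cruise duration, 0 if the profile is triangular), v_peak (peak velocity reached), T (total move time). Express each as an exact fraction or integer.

t_a=5/2 t_c=11/2 v_peak=65/4 T=21/2

vₘ²/aₘ = (65/4)²/(13/2) = 325/8
130 ≥ 325/8 ⇒ cruise phase
t_a = (65/4)/(13/2) = 5/2; v_peak = 65/4
d_cruise = 130 − 325/8 = 715/8; t_c = (715/8)/(65/4) = 11/2
T = 2·5/2 + 11/2 = 21/2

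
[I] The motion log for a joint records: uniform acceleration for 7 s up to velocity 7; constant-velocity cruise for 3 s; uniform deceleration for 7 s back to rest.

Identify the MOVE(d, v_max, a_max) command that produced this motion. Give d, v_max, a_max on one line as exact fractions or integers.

a_max = 7/7 = 1
d_a = ½·7·7 = 49/2; d_c = 7·3 = 21
d = 2·49/2 + 21 = 70
t_c = 3 > 0 ⇒ limit active, v_max = 7

d=70 v_max=7 a_max=1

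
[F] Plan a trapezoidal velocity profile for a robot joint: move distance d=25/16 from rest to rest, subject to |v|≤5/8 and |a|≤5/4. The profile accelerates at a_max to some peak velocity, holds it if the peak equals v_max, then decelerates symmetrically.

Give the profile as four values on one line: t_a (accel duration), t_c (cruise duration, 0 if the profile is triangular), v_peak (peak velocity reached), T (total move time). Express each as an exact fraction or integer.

(v_max)²/a_max = (5/8)²/(5/4) = 5/16
25/16 ≥ 5/16 ⇒ cruise phase
t_a = (5/8)/(5/4) = 1/2; v_peak = 5/8
d_cruise = 25/16 − 5/16 = 5/4; t_c = (5/4)/(5/8) = 2
T = 2·1/2 + 2 = 3

t_a=1/2 t_c=2 v_peak=5/8 T=3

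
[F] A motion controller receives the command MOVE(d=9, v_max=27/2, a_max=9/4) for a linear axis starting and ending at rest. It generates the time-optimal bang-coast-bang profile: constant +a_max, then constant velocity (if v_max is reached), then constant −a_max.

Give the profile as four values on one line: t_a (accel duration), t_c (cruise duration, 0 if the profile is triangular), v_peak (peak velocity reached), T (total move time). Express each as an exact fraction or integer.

(v_max)²/a_max = (27/2)²/(9/4) = 81
9 < 81 → triangular
v_peak = √(9·9/4) = √(81/4) = 9/2
t_a = (9/2)/(9/4) = 2; t_c = 0
T = 2·2 = 4

t_a=2 t_c=0 v_peak=9/2 T=4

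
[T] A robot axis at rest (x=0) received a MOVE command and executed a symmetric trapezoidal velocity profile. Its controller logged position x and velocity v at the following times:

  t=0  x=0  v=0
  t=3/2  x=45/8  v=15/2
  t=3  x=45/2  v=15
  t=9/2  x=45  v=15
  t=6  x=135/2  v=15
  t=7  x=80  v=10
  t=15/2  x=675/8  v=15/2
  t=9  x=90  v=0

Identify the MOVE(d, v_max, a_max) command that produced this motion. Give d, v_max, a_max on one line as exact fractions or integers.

final state: t=9, x=90, v=0 → d = 90
a_max = (15/2−0)/(3/2−0) = 5
max v = 15 over t∈[3,6] → v_max = 15
check: 15·(3+3) = 90 ✓

d=90 v_max=15 a_max=5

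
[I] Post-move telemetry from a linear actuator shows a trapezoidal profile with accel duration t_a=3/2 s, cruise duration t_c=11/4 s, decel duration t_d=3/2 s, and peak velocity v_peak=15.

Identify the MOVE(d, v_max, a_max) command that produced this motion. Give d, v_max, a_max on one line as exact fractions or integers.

a_max = 15/(3/2) = 10
d_a = ½·15·3/2 = 45/4; d_c = 15·11/4 = 165/4
d = 2·45/4 + 165/4 = 255/4
t_c = 11/4 > 0 ⇒ limit active, v_max = 15

d=255/4 v_max=15 a_max=10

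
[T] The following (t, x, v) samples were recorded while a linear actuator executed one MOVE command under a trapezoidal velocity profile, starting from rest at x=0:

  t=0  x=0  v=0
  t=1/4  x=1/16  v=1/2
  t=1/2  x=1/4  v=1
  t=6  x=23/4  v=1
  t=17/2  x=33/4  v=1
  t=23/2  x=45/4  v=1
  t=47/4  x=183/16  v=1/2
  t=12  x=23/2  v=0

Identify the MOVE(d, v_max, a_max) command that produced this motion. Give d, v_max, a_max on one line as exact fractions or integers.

final state: t=12, x=23/2, v=0 → d = 23/2
a_max = (1/2−0)/(1/4−0) = 2
max v = 1 over t∈[1/2,23/2] → v_max = 1
check: 1·(1/2+11) = 23/2 ✓

d=23/2 v_max=1 a_max=2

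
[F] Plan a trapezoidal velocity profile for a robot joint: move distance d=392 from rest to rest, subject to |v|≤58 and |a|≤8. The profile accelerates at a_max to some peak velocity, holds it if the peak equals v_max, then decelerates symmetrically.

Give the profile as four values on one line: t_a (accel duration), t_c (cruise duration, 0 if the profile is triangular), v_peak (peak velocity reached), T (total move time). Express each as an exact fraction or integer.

t_a=7 t_c=0 v_peak=56 T=14

v_max²/a_max = 58²/8 = 841/2
392 < 841/2 → triangular
v_peak = √(392·8) = √3136 = 56
t_a = 56/8 = 7; t_c = 0
T = 2·7 = 14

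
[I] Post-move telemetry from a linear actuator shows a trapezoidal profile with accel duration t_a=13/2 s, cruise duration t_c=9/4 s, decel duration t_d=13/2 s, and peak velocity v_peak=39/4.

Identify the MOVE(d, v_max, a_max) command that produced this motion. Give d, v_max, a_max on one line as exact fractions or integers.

a_max = (39/4)/(13/2) = 3/2
d_a = ½·39/4·13/2 = 507/16; d_c = 39/4·9/4 = 351/16
d = 2·507/16 + 351/16 = 1365/16
t_c = 9/4 > 0 so v_max = 39/4

d=1365/16 v_max=39/4 a_max=3/2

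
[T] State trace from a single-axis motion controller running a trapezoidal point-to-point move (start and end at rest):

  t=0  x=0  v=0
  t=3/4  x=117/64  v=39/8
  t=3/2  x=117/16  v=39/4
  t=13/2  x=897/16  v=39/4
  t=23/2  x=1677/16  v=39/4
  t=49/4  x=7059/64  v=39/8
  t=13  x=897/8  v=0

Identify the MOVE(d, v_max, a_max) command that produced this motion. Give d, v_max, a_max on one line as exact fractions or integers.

d=897/8 v_max=39/4 a_max=13/2

final state: t=13, x=897/8, v=0 → d = 897/8
a_max = (39/8−0)/(3/4−0) = 13/2
max v = 39/4 over t∈[3/2,23/2] → v_max = 39/4
check: 39/4·(3/2+10) = 897/8 ✓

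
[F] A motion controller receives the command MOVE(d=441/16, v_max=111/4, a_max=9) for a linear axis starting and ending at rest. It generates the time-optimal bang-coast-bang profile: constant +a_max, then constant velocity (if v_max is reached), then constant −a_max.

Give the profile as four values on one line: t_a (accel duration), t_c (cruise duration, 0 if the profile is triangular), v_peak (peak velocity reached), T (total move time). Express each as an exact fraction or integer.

t_a=7/4 t_c=0 v_peak=63/4 T=7/2

(v_max)²/a_max = (111/4)²/9 = 1369/16
441/16 < 1369/16 so t_c = 0
v_peak = √(441/16·9) = √(3969/16) = 63/4
t_a = (63/4)/9 = 7/4; t_c = 0
T = 2·7/4 = 7/2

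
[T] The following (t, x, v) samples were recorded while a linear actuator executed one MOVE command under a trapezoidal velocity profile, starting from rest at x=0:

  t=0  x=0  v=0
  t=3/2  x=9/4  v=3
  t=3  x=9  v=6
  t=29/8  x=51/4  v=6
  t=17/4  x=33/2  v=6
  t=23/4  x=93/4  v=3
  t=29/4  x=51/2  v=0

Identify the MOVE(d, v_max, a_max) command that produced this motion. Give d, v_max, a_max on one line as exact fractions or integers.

d=51/2 v_max=6 a_max=2

final state: t=29/4, x=51/2, v=0 → d = 51/2
a_max = (3−0)/(3/2−0) = 2
max v = 6 over t∈[3,17/4] → v_max = 6
check: 6·(3+5/4) = 51/2 ✓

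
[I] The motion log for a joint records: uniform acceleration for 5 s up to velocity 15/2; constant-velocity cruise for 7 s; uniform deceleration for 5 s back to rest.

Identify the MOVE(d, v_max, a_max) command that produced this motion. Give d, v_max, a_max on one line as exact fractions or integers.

a_max = (15/2)/5 = 3/2
d_a = ½·15/2·5 = 75/4; d_c = 15/2·7 = 105/2
d = 2·75/4 + 105/2 = 90
t_c = 7 > 0 so v_max = 15/2

d=90 v_max=15/2 a_max=3/2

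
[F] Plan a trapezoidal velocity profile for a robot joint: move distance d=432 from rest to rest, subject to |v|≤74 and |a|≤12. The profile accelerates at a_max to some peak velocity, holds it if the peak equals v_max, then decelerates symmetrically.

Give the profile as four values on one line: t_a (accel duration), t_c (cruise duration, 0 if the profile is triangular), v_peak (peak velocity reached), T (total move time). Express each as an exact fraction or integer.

v_max²/a_max = 74²/12 = 1369/3
432 < 1369/3 → triangular
v_peak = √(432·12) = √5184 = 72
t_a = 72/12 = 6; t_c = 0
T = 2·6 = 12

t_a=6 t_c=0 v_peak=72 T=12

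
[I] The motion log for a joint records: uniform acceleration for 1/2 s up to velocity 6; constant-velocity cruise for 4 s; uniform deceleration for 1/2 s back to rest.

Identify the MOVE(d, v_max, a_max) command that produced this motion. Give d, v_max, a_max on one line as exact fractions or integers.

a_max = 6/(1/2) = 12
d_a = ½·6·1/2 = 3/2; d_c = 6·4 = 24
d = 2·3/2 + 24 = 27
t_c = 4 > 0 so v_max = 6

d=27 v_max=6 a_max=12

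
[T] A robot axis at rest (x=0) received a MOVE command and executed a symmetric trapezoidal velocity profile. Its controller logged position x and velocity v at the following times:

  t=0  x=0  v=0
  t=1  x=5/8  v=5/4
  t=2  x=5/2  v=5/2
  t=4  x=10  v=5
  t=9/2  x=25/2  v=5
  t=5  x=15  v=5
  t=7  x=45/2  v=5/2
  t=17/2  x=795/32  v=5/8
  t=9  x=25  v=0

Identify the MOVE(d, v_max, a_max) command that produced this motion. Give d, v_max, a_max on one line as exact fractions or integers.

final state: t=9, x=25, v=0 → d = 25
a_max = (5/4−0)/(1−0) = 5/4
max v = 5 over t∈[4,5] → v_max = 5
check: 5·(4+1) = 25 ✓

d=25 v_max=5 a_max=5/4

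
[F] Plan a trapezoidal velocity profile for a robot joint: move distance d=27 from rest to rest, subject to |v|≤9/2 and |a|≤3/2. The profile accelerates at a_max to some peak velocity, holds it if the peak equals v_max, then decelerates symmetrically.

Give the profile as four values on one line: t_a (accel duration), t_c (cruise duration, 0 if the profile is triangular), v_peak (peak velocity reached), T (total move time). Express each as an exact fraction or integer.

t_a=3 t_c=3 v_peak=9/2 T=9

vₘ²/aₘ = (9/2)²/(3/2) = 27/2
27 ≥ 27/2 ⇒ cruise phase
t_a = (9/2)/(3/2) = 3; v_peak = 9/2
d_cruise = 27 − 27/2 = 27/2; t_c = (27/2)/(9/2) = 3
T = 2·3 + 3 = 9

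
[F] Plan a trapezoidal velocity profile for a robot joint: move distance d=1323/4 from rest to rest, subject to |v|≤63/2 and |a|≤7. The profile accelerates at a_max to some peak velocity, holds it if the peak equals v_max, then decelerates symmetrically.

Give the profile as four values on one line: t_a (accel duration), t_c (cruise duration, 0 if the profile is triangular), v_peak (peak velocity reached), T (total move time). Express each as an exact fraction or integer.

t_a=9/2 t_c=6 v_peak=63/2 T=15

vₘ²/aₘ = (63/2)²/7 = 567/4
1323/4 ≥ 567/4 ⇒ cruise phase
t_a = (63/2)/7 = 9/2; v_peak = 63/2
d_cruise = 1323/4 − 567/4 = 189; t_c = 189/(63/2) = 6
T = 2·9/2 + 6 = 15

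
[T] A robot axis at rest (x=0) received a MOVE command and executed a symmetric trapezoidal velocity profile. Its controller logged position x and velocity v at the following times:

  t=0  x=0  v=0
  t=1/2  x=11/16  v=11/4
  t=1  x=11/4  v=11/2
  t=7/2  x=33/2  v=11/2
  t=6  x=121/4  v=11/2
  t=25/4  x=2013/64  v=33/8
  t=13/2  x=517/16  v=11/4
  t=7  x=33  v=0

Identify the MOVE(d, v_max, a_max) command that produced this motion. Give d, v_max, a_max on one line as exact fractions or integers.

final state: t=7, x=33, v=0 → d = 33
a_max = (11/4−0)/(1/2−0) = 11/2
max v = 11/2 over t∈[1,6] → v_max = 11/2
check: 11/2·(1+5) = 33 ✓

d=33 v_max=11/2 a_max=11/2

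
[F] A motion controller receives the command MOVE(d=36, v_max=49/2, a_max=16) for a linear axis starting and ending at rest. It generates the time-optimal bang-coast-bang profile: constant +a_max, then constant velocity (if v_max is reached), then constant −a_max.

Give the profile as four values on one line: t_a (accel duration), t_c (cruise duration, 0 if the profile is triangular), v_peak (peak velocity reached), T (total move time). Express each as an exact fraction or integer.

t_a=3/2 t_c=0 v_peak=24 T=3

vₘ²/aₘ = (49/2)²/16 = 2401/64
36 < 2401/64 so t_c = 0
v_peak = √(36·16) = √576 = 24
t_a = 24/16 = 3/2; t_c = 0
T = 2·3/2 = 3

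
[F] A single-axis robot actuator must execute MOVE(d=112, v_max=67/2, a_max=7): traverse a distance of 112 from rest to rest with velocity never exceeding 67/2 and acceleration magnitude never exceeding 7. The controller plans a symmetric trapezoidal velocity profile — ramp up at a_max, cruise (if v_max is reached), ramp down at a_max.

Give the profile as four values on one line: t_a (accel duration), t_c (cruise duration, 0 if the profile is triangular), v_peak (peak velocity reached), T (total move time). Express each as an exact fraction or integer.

v_max²/a_max = (67/2)²/7 = 4489/28
112 < 4489/28 so t_c = 0
v_peak = √(112·7) = √784 = 28
t_a = 28/7 = 4; t_c = 0
T = 2·4 = 8

t_a=4 t_c=0 v_peak=28 T=8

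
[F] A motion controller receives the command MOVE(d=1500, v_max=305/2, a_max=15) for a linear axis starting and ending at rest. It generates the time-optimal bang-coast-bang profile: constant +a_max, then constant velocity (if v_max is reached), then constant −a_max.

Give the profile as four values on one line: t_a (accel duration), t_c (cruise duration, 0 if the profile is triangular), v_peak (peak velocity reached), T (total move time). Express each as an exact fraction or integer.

(v_max)²/a_max = (305/2)²/15 = 18605/12
1500 < 18605/12 → triangular
v_peak = √(1500·15) = √22500 = 150
t_a = 150/15 = 10; t_c = 0
T = 2·10 = 20

t_a=10 t_c=0 v_peak=150 T=20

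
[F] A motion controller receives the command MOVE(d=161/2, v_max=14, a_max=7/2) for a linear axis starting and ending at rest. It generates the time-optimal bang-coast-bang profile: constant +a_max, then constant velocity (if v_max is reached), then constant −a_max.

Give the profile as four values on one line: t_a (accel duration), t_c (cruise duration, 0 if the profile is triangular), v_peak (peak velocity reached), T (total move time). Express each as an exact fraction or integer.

vₘ²/aₘ = 14²/(7/2) = 56
161/2 ≥ 56 → trapezoidal
t_a = 14/(7/2) = 4; v_peak = 14
d_cruise = 161/2 − 56 = 49/2; t_c = (49/2)/14 = 7/4
T = 2·4 + 7/4 = 39/4

t_a=4 t_c=7/4 v_peak=14 T=39/4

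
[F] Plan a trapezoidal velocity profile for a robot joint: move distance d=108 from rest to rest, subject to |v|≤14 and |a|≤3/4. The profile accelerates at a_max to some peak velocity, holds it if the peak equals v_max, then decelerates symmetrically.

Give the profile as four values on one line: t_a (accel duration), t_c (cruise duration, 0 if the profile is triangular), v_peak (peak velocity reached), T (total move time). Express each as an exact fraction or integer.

t_a=12 t_c=0 v_peak=9 T=24

v_max²/a_max = 14²/(3/4) = 784/3
108 < 784/3 ⇒ no cruise
v_peak = √(108·3/4) = √81 = 9
t_a = 9/(3/4) = 12; t_c = 0
T = 2·12 = 24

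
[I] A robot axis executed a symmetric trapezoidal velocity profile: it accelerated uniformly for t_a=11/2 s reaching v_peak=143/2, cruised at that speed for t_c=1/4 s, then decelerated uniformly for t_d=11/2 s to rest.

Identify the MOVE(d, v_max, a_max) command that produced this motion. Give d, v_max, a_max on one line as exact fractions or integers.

d=3289/8 v_max=143/2 a_max=13

a_max = (143/2)/(11/2) = 13
d_a = ½·143/2·11/2 = 1573/8; d_c = 143/2·1/4 = 143/8
d = 2·1573/8 + 143/8 = 3289/8
t_c = 1/4 > 0 → v_max = v_peak = 143/2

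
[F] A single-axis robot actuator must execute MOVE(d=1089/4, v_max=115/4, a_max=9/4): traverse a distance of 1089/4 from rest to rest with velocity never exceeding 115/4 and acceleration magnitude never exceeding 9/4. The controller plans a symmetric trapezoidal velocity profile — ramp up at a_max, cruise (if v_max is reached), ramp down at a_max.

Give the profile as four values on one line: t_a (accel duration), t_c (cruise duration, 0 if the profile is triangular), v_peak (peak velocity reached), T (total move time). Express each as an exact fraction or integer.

(v_max)²/a_max = (115/4)²/(9/4) = 13225/36
1089/4 < 13225/36 so t_c = 0
v_peak = √(1089/4·9/4) = √(9801/16) = 99/4
t_a = (99/4)/(9/4) = 11; t_c = 0
T = 2·11 = 22

t_a=11 t_c=0 v_peak=99/4 T=22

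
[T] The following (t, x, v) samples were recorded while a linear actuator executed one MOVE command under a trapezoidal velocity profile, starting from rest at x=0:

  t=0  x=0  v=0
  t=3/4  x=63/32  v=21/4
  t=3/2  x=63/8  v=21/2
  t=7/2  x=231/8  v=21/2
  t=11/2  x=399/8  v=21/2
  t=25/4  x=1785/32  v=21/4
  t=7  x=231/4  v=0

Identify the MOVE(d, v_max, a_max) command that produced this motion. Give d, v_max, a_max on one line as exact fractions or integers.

d=231/4 v_max=21/2 a_max=7

final state: t=7, x=231/4, v=0 → d = 231/4
a_max = (21/4−0)/(3/4−0) = 7
max v = 21/2 over t∈[3/2,11/2] → v_max = 21/2
check: 21/2·(3/2+4) = 231/4 ✓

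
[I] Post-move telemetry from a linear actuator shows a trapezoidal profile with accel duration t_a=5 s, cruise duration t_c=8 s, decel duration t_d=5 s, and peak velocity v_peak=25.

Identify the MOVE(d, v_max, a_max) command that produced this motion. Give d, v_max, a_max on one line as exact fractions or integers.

a_max = 25/5 = 5
d_a = ½·25·5 = 125/2; d_c = 25·8 = 200
d = 2·125/2 + 200 = 325
t_c = 8 > 0 ⇒ limit active, v_max = 25

d=325 v_max=25 a_max=5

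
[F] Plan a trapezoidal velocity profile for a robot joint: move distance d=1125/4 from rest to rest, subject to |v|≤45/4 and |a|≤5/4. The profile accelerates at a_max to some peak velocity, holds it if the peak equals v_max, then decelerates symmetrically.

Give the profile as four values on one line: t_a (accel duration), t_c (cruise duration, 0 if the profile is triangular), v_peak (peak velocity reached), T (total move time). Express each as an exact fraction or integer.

t_a=9 t_c=16 v_peak=45/4 T=34

(v_max)²/a_max = (45/4)²/(5/4) = 405/4
1125/4 ≥ 405/4 so v_max reached
t_a = (45/4)/(5/4) = 9; v_peak = 45/4
d_cruise = 1125/4 − 405/4 = 180; t_c = 180/(45/4) = 16
T = 2·9 + 16 = 34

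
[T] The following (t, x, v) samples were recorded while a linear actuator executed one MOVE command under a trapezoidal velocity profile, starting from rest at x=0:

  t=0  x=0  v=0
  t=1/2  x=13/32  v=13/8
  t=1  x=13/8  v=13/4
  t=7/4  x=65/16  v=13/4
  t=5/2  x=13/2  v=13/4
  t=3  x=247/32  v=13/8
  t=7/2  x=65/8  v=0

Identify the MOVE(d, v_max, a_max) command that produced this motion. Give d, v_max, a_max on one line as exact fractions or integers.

d=65/8 v_max=13/4 a_max=13/4

final state: t=7/2, x=65/8, v=0 → d = 65/8
a_max = (13/8−0)/(1/2−0) = 13/4
max v = 13/4 over t∈[1,5/2] → v_max = 13/4
check: 13/4·(1+3/2) = 65/8 ✓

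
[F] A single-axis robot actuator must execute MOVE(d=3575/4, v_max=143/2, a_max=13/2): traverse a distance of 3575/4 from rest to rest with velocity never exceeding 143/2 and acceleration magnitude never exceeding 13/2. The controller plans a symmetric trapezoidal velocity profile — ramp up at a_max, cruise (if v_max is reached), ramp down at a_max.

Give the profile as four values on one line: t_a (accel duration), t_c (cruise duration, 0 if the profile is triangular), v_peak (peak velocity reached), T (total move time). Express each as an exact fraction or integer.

t_a=11 t_c=3/2 v_peak=143/2 T=47/2

(v_max)²/a_max = (143/2)²/(13/2) = 1573/2
3575/4 ≥ 1573/2 so v_max reached
t_a = (143/2)/(13/2) = 11; v_peak = 143/2
d_cruise = 3575/4 − 1573/2 = 429/4; t_c = (429/4)/(143/2) = 3/2
T = 2·11 + 3/2 = 47/2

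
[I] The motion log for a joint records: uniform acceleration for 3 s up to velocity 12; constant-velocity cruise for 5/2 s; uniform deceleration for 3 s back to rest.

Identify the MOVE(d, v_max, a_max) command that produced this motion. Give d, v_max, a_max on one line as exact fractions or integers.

d=66 v_max=12 a_max=4

a_max = 12/3 = 4
d_a = ½·12·3 = 18; d_c = 12·5/2 = 30
d = 2·18 + 30 = 66
t_c = 5/2 > 0 ⇒ limit active, v_max = 12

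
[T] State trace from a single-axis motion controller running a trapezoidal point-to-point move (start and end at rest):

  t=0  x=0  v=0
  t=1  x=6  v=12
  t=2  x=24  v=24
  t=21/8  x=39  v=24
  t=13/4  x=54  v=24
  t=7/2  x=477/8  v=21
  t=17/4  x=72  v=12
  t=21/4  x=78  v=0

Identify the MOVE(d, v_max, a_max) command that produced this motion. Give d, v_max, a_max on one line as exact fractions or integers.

final state: t=21/4, x=78, v=0 → d = 78
a_max = (12−0)/(1−0) = 12
max v = 24 over t∈[2,13/4] → v_max = 24
check: 24·(2+5/4) = 78 ✓

d=78 v_max=24 a_max=12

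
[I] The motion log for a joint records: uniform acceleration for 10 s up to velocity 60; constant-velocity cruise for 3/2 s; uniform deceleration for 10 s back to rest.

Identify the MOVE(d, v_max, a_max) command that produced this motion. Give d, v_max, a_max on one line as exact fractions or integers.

a_max = 60/10 = 6
d_a = ½·60·10 = 300; d_c = 60·3/2 = 90
d = 2·300 + 90 = 690
t_c = 3/2 > 0 ⇒ limit active, v_max = 60

d=690 v_max=60 a_max=6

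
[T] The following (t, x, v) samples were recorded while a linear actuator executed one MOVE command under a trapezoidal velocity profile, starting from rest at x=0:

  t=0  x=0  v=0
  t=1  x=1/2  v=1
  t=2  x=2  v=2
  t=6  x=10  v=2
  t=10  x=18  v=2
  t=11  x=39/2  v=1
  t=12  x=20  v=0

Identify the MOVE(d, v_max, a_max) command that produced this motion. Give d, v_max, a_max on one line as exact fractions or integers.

final state: t=12, x=20, v=0 → d = 20
a_max = (1−0)/(1−0) = 1
max v = 2 over t∈[2,10] → v_max = 2
check: 2·(2+8) = 20 ✓

d=20 v_max=2 a_max=1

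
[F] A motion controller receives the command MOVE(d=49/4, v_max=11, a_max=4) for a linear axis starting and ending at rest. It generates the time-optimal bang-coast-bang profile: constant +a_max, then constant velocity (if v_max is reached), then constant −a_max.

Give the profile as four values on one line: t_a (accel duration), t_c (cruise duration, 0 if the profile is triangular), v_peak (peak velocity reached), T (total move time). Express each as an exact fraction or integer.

t_a=7/4 t_c=0 v_peak=7 T=7/2

(v_max)²/a_max = 11²/4 = 121/4
49/4 < 121/4 so t_c = 0
v_peak = √(49/4·4) = √49 = 7
t_a = 7/4; t_c = 0
T = 2·7/4 = 7/2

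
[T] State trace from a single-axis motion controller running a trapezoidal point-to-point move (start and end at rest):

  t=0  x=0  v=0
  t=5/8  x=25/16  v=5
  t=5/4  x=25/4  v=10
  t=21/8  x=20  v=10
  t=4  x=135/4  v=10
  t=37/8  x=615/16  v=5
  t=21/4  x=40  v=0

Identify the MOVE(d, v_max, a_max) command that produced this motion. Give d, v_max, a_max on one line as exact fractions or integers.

d=40 v_max=10 a_max=8

final state: t=21/4, x=40, v=0 → d = 40
a_max = (5−0)/(5/8−0) = 8
max v = 10 over t∈[5/4,4] → v_max = 10
check: 10·(5/4+11/4) = 40 ✓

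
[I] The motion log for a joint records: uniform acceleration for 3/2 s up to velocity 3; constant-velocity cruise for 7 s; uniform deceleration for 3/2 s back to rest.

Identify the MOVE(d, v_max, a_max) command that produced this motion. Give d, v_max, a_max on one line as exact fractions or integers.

a_max = 3/(3/2) = 2
d_a = ½·3·3/2 = 9/4; d_c = 3·7 = 21
d = 2·9/4 + 21 = 51/2
t_c = 7 > 0 ⇒ limit active, v_max = 3

d=51/2 v_max=3 a_max=2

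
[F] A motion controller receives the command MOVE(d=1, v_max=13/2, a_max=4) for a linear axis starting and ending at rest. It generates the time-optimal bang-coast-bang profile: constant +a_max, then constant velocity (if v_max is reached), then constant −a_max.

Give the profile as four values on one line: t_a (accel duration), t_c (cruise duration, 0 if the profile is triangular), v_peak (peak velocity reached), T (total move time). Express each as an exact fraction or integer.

t_a=1/2 t_c=0 v_peak=2 T=1

vₘ²/aₘ = (13/2)²/4 = 169/16
1 < 169/16 ⇒ no cruise
v_peak = √(1·4) = √4 = 2
t_a = 2/4 = 1/2; t_c = 0
T = 2·1/2 = 1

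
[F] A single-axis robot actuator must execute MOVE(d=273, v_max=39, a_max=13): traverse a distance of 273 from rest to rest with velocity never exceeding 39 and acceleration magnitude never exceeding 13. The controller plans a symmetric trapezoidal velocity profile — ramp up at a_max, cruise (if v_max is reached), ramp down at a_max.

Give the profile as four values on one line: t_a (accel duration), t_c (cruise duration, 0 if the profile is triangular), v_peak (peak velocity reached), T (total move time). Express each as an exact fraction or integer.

(v_max)²/a_max = 39²/13 = 117
273 ≥ 117 ⇒ cruise phase
t_a = 39/13 = 3; v_peak = 39
d_cruise = 273 − 117 = 156; t_c = 156/39 = 4
T = 2·3 + 4 = 10

t_a=3 t_c=4 v_peak=39 T=10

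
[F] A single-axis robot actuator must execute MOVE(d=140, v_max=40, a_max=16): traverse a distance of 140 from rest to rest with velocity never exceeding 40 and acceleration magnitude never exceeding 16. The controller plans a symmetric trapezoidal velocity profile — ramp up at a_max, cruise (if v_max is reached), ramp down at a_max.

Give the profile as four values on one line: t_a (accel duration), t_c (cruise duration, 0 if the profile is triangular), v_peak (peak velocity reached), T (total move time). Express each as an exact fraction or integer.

t_a=5/2 t_c=1 v_peak=40 T=6

vₘ²/aₘ = 40²/16 = 100
140 ≥ 100 ⇒ cruise phase
t_a = 40/16 = 5/2; v_peak = 40
d_cruise = 140 − 100 = 40; t_c = 40/40 = 1
T = 2·5/2 + 1 = 6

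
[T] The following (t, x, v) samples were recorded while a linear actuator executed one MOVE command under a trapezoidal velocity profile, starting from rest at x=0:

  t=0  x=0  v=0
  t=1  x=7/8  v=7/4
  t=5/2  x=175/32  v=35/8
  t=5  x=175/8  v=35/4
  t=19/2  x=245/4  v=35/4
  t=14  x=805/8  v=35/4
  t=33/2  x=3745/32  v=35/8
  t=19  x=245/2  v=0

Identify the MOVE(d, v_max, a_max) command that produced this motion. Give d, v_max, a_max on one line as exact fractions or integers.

final state: t=19, x=245/2, v=0 → d = 245/2
a_max = (7/4−0)/(1−0) = 7/4
max v = 35/4 over t∈[5,14] → v_max = 35/4
check: 35/4·(5+9) = 245/2 ✓

d=245/2 v_max=35/4 a_max=7/4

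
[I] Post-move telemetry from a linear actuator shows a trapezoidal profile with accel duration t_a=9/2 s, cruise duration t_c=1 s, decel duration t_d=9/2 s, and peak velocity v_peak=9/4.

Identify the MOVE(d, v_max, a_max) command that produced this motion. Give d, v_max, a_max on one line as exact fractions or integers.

a_max = (9/4)/(9/2) = 1/2
d_a = ½·9/4·9/2 = 81/16; d_c = 9/4·1 = 9/4
d = 2·81/16 + 9/4 = 99/8
t_c = 1 > 0 → v_max = v_peak = 9/4

d=99/8 v_max=9/4 a_max=1/2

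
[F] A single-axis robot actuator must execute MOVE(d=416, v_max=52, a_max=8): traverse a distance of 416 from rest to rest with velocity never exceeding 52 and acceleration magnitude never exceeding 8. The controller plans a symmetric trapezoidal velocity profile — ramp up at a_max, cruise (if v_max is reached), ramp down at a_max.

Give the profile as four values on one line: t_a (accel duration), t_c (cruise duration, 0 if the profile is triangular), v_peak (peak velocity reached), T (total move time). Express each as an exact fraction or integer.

(v_max)²/a_max = 52²/8 = 338
416 ≥ 338 → trapezoidal
t_a = 52/8 = 13/2; v_peak = 52
d_cruise = 416 − 338 = 78; t_c = 78/52 = 3/2
T = 2·13/2 + 3/2 = 29/2

t_a=13/2 t_c=3/2 v_peak=52 T=29/2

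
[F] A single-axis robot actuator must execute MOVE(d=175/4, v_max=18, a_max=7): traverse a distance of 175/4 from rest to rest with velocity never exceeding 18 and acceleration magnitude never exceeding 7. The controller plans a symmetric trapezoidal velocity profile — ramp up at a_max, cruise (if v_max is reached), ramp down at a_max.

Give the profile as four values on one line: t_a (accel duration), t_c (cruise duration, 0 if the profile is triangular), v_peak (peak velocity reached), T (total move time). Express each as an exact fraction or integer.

v_max²/a_max = 18²/7 = 324/7
175/4 < 324/7 so t_c = 0
v_peak = √(175/4·7) = √(1225/4) = 35/2
t_a = (35/2)/7 = 5/2; t_c = 0
T = 2·5/2 = 5

t_a=5/2 t_c=0 v_peak=35/2 T=5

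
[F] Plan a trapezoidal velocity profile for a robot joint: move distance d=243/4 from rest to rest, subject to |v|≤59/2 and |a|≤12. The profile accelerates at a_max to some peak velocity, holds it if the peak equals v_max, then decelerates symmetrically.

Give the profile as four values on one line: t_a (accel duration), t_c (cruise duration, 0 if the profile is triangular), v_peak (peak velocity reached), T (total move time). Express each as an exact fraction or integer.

(v_max)²/a_max = (59/2)²/12 = 3481/48
243/4 < 3481/48 so t_c = 0
v_peak = √(243/4·12) = √729 = 27
t_a = 27/12 = 9/4; t_c = 0
T = 2·9/4 = 9/2

t_a=9/4 t_c=0 v_peak=27 T=9/2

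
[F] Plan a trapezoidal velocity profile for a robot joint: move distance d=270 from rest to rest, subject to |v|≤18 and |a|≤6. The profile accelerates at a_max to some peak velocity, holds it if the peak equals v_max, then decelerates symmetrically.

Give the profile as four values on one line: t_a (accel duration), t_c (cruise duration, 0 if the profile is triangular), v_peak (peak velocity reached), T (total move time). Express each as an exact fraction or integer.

t_a=3 t_c=12 v_peak=18 T=18

vₘ²/aₘ = 18²/6 = 54
270 ≥ 54 so v_max reached
t_a = 18/6 = 3; v_peak = 18
d_cruise = 270 − 54 = 216; t_c = 216/18 = 12
T = 2·3 + 12 = 18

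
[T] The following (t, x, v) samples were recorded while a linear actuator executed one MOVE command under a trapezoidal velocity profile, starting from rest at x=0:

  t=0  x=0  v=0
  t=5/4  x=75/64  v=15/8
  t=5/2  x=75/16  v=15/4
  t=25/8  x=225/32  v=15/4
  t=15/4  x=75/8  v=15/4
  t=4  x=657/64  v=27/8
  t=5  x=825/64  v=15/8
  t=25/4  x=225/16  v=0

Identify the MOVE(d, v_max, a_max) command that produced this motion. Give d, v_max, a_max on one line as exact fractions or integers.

d=225/16 v_max=15/4 a_max=3/2

final state: t=25/4, x=225/16, v=0 → d = 225/16
a_max = (15/8−0)/(5/4−0) = 3/2
max v = 15/4 over t∈[5/2,15/4] → v_max = 15/4
check: 15/4·(5/2+5/4) = 225/16 ✓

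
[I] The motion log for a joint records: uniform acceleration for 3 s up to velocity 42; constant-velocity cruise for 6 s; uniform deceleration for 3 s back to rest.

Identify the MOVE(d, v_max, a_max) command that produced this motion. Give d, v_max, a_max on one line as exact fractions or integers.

d=378 v_max=42 a_max=14

a_max = 42/3 = 14
d_a = ½·42·3 = 63; d_c = 42·6 = 252
d = 2·63 + 252 = 378
t_c = 6 > 0 ⇒ limit active, v_max = 42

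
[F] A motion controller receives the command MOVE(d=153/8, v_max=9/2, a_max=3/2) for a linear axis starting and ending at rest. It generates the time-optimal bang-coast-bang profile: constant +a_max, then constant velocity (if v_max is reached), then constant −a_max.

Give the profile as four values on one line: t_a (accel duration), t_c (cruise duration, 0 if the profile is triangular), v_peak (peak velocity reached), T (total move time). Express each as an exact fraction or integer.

t_a=3 t_c=5/4 v_peak=9/2 T=29/4

vₘ²/aₘ = (9/2)²/(3/2) = 27/2
153/8 ≥ 27/2 so v_max reached
t_a = (9/2)/(3/2) = 3; v_peak = 9/2
d_cruise = 153/8 − 27/2 = 45/8; t_c = (45/8)/(9/2) = 5/4
T = 2·3 + 5/4 = 29/4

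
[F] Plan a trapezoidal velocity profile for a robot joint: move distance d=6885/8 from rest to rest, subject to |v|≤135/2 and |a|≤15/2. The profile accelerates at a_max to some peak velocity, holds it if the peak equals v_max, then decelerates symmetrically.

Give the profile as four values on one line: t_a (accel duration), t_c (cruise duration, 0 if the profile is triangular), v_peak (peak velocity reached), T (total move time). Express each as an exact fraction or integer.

t_a=9 t_c=15/4 v_peak=135/2 T=87/4

v_max²/a_max = (135/2)²/(15/2) = 1215/2
6885/8 ≥ 1215/2 so v_max reached
t_a = (135/2)/(15/2) = 9; v_peak = 135/2
d_cruise = 6885/8 − 1215/2 = 2025/8; t_c = (2025/8)/(135/2) = 15/4
T = 2·9 + 15/4 = 87/4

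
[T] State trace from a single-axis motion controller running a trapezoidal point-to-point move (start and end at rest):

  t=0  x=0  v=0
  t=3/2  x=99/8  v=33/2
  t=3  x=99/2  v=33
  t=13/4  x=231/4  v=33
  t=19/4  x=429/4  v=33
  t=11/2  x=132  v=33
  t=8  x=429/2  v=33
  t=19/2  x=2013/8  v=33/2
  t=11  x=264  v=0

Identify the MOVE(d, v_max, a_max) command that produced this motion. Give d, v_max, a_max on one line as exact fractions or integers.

final state: t=11, x=264, v=0 → d = 264
a_max = (33/2−0)/(3/2−0) = 11
max v = 33 over t∈[3,8] → v_max = 33
check: 33·(3+5) = 264 ✓

d=264 v_max=33 a_max=11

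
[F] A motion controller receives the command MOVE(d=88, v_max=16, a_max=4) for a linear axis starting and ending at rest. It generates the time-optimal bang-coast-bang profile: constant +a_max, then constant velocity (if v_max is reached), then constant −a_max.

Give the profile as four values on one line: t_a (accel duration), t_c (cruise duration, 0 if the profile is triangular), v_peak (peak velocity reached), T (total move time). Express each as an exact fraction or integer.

v_max²/a_max = 16²/4 = 64
88 ≥ 64 → trapezoidal
t_a = 16/4 = 4; v_peak = 16
d_cruise = 88 − 64 = 24; t_c = 24/16 = 3/2
T = 2·4 + 3/2 = 19/2

t_a=4 t_c=3/2 v_peak=16 T=19/2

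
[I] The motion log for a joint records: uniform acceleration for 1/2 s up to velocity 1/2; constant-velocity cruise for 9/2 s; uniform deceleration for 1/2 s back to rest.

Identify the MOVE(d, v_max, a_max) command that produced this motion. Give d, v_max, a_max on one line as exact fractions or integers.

a_max = (1/2)/(1/2) = 1
d_a = ½·1/2·1/2 = 1/8; d_c = 1/2·9/2 = 9/4
d = 2·1/8 + 9/4 = 5/2
t_c = 9/2 > 0 ⇒ limit active, v_max = 1/2

d=5/2 v_max=1/2 a_max=1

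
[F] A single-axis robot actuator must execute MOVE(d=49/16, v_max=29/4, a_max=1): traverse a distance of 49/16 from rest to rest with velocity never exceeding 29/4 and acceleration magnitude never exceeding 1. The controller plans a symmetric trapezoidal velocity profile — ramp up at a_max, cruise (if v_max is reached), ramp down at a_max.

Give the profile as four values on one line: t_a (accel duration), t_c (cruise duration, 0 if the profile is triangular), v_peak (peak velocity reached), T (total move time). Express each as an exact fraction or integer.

(v_max)²/a_max = (29/4)²/1 = 841/16
49/16 < 841/16 so t_c = 0
v_peak = √(49/16·1) = √(49/16) = 7/4
t_a = (7/4)/1 = 7/4; t_c = 0
T = 2·7/4 = 7/2

t_a=7/4 t_c=0 v_peak=7/4 T=7/2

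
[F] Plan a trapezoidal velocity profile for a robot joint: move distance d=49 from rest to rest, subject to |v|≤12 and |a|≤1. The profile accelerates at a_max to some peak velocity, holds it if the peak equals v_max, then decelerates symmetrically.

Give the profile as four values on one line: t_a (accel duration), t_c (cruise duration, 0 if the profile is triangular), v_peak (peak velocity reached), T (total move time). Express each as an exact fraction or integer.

t_a=7 t_c=0 v_peak=7 T=14

(v_max)²/a_max = 12²/1 = 144
49 < 144 → triangular
v_peak = √(49·1) = √49 = 7
t_a = 7/1 = 7; t_c = 0
T = 2·7 = 14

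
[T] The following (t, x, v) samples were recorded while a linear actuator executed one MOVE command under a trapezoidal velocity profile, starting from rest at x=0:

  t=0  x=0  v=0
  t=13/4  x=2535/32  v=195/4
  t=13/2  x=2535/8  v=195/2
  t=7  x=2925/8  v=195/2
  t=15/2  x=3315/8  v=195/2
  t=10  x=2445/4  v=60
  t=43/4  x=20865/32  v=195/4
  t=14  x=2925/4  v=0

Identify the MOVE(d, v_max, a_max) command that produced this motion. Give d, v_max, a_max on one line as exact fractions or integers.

final state: t=14, x=2925/4, v=0 → d = 2925/4
a_max = (195/4−0)/(13/4−0) = 15
max v = 195/2 over t∈[13/2,15/2] → v_max = 195/2
check: 195/2·(13/2+1) = 2925/4 ✓

d=2925/4 v_max=195/2 a_max=15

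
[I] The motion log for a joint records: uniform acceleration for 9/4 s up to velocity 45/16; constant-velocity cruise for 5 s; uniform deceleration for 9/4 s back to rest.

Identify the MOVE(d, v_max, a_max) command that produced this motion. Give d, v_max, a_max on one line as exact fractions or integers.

d=1305/64 v_max=45/16 a_max=5/4

a_max = (45/16)/(9/4) = 5/4
d_a = ½·45/16·9/4 = 405/128; d_c = 45/16·5 = 225/16
d = 2·405/128 + 225/16 = 1305/64
t_c = 5 > 0 so v_max = 45/16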